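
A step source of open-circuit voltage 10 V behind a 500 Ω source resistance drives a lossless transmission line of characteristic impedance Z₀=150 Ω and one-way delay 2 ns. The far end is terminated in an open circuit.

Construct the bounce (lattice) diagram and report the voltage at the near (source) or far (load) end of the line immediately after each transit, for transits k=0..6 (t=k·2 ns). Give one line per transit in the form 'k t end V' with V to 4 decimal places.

Γ_L=1.000000, Γ_S=0.538462; launch V₁=10·150/650=2.307692
k=0 src: V=2.3077
k=1 load: inc=2.307692, refl=2.307692·1.000000=2.3077; V=0.000000+2.307692+2.307692=4.6154
k=2 src: inc=2.307692, refl=2.307692·0.538462=1.2426; V=2.307692+2.307692+1.242604=5.8580
k=3 load: inc=1.242604, refl=1.242604·1.000000=1.2426; V=4.615385+1.242604+1.242604=7.1006
k=4 src: inc=1.242604, refl=1.242604·0.538462=0.6691; V=5.857988+1.242604+0.669094=7.7697
k=5 load: inc=0.669094, refl=0.669094·1.000000=0.6691; V=7.100592+0.669094+0.669094=8.4388
k=6 src: inc=0.669094, refl=0.669094·0.538462=0.3603; V=7.769686+0.669094+0.360282=8.7991

0 0 source 2.3077
1 2 load 4.6154
2 4 source 5.8580
3 6 load 7.1006
4 8 source 7.7697
5 10 load 8.4388
6 12 source 8.7991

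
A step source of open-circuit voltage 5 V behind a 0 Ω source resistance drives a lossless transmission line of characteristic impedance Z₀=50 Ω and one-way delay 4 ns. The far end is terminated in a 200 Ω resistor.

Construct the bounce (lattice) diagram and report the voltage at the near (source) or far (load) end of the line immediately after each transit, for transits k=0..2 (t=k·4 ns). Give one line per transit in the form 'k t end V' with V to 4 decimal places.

0 0 source 5.0000
1 4 load 8.0000
2 8 source 5.0000

Γ_L=0.600000, Γ_S=-1.000000; launch V₁=5·50/50=5.000000
k=0 src: V=5.0000
k=1 load: inc=5.000000, refl=5.000000·0.600000=3.0000; V=0.000000+5.000000+3.000000=8.0000
k=2 src: inc=3.000000, refl=3.000000·-1.000000=-3.0000; V=5.000000+3.000000+-3.000000=5.0000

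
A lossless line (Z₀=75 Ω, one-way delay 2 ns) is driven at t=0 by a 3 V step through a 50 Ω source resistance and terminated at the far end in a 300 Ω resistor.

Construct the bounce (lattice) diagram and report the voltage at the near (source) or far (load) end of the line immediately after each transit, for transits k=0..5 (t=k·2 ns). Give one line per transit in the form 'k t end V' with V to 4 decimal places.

Γ_L=0.600000, Γ_S=-0.200000; launch V₁=3·75/125=1.800000
k=0 src: V=1.8000
k=1 load: inc=1.800000, refl=1.800000·0.600000=1.0800; V=0.000000+1.800000+1.080000=2.8800
k=2 src: inc=1.080000, refl=1.080000·-0.200000=-0.2160; V=1.800000+1.080000+-0.216000=2.6640
k=3 load: inc=-0.216000, refl=-0.216000·0.600000=-0.1296; V=2.880000+-0.216000+-0.129600=2.5344
k=4 src: inc=-0.129600, refl=-0.129600·-0.200000=0.0259; V=2.664000+-0.129600+0.025920=2.5603
k=5 load: inc=0.025920, refl=0.025920·0.600000=0.0156; V=2.534400+0.025920+0.015552=2.5759

0 0 source 1.8000
1 2 load 2.8800
2 4 source 2.6640
3 6 load 2.5344
4 8 source 2.5603
5 10 load 2.5759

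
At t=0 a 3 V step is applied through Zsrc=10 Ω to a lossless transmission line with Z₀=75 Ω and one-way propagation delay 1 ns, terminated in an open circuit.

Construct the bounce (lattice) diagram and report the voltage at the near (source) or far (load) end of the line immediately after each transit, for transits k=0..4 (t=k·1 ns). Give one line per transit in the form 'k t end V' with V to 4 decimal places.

0 0 source 2.6471
1 1 load 5.2941
2 2 source 3.2699
3 3 load 1.2457
4 4 source 2.7936

Γ_L=1.000000, Γ_S=-0.764706; launch V₁=3·75/85=2.647059
k=0 src: V=2.6471
k=1 load: inc=2.647059, refl=2.647059·1.000000=2.6471; V=0.000000+2.647059+2.647059=5.2941
k=2 src: inc=2.647059, refl=2.647059·-0.764706=-2.0242; V=2.647059+2.647059+-2.024221=3.2699
k=3 load: inc=-2.024221, refl=-2.024221·1.000000=-2.0242; V=5.294118+-2.024221+-2.024221=1.2457
k=4 src: inc=-2.024221, refl=-2.024221·-0.764706=1.5479; V=3.269896+-2.024221+1.547934=2.7936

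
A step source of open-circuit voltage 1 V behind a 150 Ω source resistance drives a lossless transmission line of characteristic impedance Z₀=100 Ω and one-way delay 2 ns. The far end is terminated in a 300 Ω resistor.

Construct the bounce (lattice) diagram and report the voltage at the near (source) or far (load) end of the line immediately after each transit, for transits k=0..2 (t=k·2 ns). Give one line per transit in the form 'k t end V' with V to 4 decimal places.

Γ_L=0.500000, Γ_S=0.200000; launch V₁=1·100/250=0.400000
k=0 src: V=0.4000
k=1 load: inc=0.400000, refl=0.400000·0.500000=0.2000; V=0.000000+0.400000+0.200000=0.6000
k=2 src: inc=0.200000, refl=0.200000·0.200000=0.0400; V=0.400000+0.200000+0.040000=0.6400

0 0 source 0.4000
1 2 load 0.6000
2 4 source 0.6400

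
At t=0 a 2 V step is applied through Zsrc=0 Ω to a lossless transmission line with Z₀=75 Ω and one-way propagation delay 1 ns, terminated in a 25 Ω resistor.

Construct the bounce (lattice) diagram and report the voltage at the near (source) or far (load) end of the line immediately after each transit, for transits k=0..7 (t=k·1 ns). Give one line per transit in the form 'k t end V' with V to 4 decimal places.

Γ_L=-0.500000, Γ_S=-1.000000; launch V₁=2·75/75=2.000000
k=0 src: V=2.0000
k=1 load: inc=2.000000, refl=2.000000·-0.500000=-1.0000; V=0.000000+2.000000+-1.000000=1.0000
k=2 src: inc=-1.000000, refl=-1.000000·-1.000000=1.0000; V=2.000000+-1.000000+1.000000=2.0000
k=3 load: inc=1.000000, refl=1.000000·-0.500000=-0.5000; V=1.000000+1.000000+-0.500000=1.5000
k=4 src: inc=-0.500000, refl=-0.500000·-1.000000=0.5000; V=2.000000+-0.500000+0.500000=2.0000
k=5 load: inc=0.500000, refl=0.500000·-0.500000=-0.2500; V=1.500000+0.500000+-0.250000=1.7500
k=6 src: inc=-0.250000, refl=-0.250000·-1.000000=0.2500; V=2.000000+-0.250000+0.250000=2.0000
k=7 load: inc=0.250000, refl=0.250000·-0.500000=-0.1250; V=1.750000+0.250000+-0.125000=1.8750

0 0 source 2.0000
1 1 load 1.0000
2 2 source 2.0000
3 3 load 1.5000
4 4 source 2.0000
5 5 load 1.7500
6 6 source 2.0000
7 7 load 1.8750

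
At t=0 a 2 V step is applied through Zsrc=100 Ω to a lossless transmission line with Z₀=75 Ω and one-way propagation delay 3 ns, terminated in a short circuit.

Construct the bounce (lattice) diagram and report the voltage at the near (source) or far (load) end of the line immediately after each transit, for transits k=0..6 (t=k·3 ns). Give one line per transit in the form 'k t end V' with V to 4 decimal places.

Γ_L=-1.000000, Γ_S=0.142857; launch V₁=2·75/175=0.857143
k=0 src: V=0.8571
k=1 load: inc=0.857143, refl=0.857143·-1.000000=-0.8571; V=0.000000+0.857143+-0.857143=0.0000
k=2 src: inc=-0.857143, refl=-0.857143·0.142857=-0.1224; V=0.857143+-0.857143+-0.122449=-0.1224
k=3 load: inc=-0.122449, refl=-0.122449·-1.000000=0.1224; V=0.000000+-0.122449+0.122449=0.0000
k=4 src: inc=0.122449, refl=0.122449·0.142857=0.0175; V=-0.122449+0.122449+0.017493=0.0175
k=5 load: inc=0.017493, refl=0.017493·-1.000000=-0.0175; V=0.000000+0.017493+-0.017493=0.0000
k=6 src: inc=-0.017493, refl=-0.017493·0.142857=-0.0025; V=0.017493+-0.017493+-0.002499=-0.0025

0 0 source 0.8571
1 3 load 0.0000
2 6 source -0.1224
3 9 load 0.0000
4 12 source 0.0175
5 15 load 0.0000
6 18 source -0.0025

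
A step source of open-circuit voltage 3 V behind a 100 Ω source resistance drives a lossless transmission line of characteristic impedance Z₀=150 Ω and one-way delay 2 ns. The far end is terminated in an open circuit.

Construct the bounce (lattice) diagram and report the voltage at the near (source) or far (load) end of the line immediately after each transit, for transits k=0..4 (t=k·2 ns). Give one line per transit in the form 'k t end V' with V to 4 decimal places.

0 0 source 1.8000
1 2 load 3.6000
2 4 source 3.2400
3 6 load 2.8800
4 8 source 2.9520

Γ_L=1.000000, Γ_S=-0.200000; launch V₁=3·150/250=1.800000
k=0 src: V=1.8000
k=1 load: inc=1.800000, refl=1.800000·1.000000=1.8000; V=0.000000+1.800000+1.800000=3.6000
k=2 src: inc=1.800000, refl=1.800000·-0.200000=-0.3600; V=1.800000+1.800000+-0.360000=3.2400
k=3 load: inc=-0.360000, refl=-0.360000·1.000000=-0.3600; V=3.600000+-0.360000+-0.360000=2.8800
k=4 src: inc=-0.360000, refl=-0.360000·-0.200000=0.0720; V=3.240000+-0.360000+0.072000=2.9520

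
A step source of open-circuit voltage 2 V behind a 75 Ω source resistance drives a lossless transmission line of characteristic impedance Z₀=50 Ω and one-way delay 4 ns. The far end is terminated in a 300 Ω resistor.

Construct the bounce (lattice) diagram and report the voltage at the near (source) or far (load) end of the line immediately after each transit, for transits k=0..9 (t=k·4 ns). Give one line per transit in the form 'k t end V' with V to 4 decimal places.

Γ_L=0.714286, Γ_S=0.200000; launch V₁=2·50/125=0.800000
k=0 src: V=0.8000
k=1 load: inc=0.800000, refl=0.800000·0.714286=0.5714; V=0.000000+0.800000+0.571429=1.3714
k=2 src: inc=0.571429, refl=0.571429·0.200000=0.1143; V=0.800000+0.571429+0.114286=1.4857
k=3 load: inc=0.114286, refl=0.114286·0.714286=0.0816; V=1.371429+0.114286+0.081633=1.5673
k=4 src: inc=0.081633, refl=0.081633·0.200000=0.0163; V=1.485714+0.081633+0.016327=1.5837
k=5 load: inc=0.016327, refl=0.016327·0.714286=0.0117; V=1.567347+0.016327+0.011662=1.5953
k=6 src: inc=0.011662, refl=0.011662·0.200000=0.0023; V=1.583673+0.011662+0.002332=1.5977
k=7 load: inc=0.002332, refl=0.002332·0.714286=0.0017; V=1.595335+0.002332+0.001666=1.5993
k=8 src: inc=0.001666, refl=0.001666·0.200000=0.0003; V=1.597668+0.001666+0.000333=1.5997
k=9 load: inc=0.000333, refl=0.000333·0.714286=0.0002; V=1.599334+0.000333+0.000238=1.5999

0 0 source 0.8000
1 4 load 1.3714
2 8 source 1.4857
3 12 load 1.5673
4 16 source 1.5837
5 20 load 1.5953
6 24 source 1.5977
7 28 load 1.5993
8 32 source 1.5997
9 36 load 1.5999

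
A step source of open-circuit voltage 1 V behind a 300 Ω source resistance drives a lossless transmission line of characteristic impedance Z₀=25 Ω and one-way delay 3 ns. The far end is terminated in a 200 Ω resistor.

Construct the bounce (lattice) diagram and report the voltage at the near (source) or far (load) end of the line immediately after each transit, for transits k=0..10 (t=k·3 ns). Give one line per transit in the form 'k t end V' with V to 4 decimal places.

Γ_L=0.777778, Γ_S=0.846154; launch V₁=1·25/325=0.076923
k=0 src: V=0.0769
k=1 load: inc=0.076923, refl=0.076923·0.777778=0.0598; V=0.000000+0.076923+0.059829=0.1368
k=2 src: inc=0.059829, refl=0.059829·0.846154=0.0506; V=0.076923+0.059829+0.050625=0.1874
k=3 load: inc=0.050625, refl=0.050625·0.777778=0.0394; V=0.136752+0.050625+0.039375=0.2268
k=4 src: inc=0.039375, refl=0.039375·0.846154=0.0333; V=0.187377+0.039375+0.033317=0.2601
k=5 load: inc=0.033317, refl=0.033317·0.777778=0.0259; V=0.226751+0.033317+0.025913=0.2860
k=6 src: inc=0.025913, refl=0.025913·0.846154=0.0219; V=0.260068+0.025913+0.021927=0.3079
k=7 load: inc=0.021927, refl=0.021927·0.777778=0.0171; V=0.285982+0.021927+0.017054=0.3250
k=8 src: inc=0.017054, refl=0.017054·0.846154=0.0144; V=0.307908+0.017054+0.014430=0.3394
k=9 load: inc=0.014430, refl=0.014430·0.777778=0.0112; V=0.324962+0.014430+0.011224=0.3506
k=10 src: inc=0.011224, refl=0.011224·0.846154=0.0095; V=0.339393+0.011224+0.009497=0.3601

0 0 source 0.0769
1 3 load 0.1368
2 6 source 0.1874
3 9 load 0.2268
4 12 source 0.2601
5 15 load 0.2860
6 18 source 0.3079
7 21 load 0.3250
8 24 source 0.3394
9 27 load 0.3506
10 30 source 0.3601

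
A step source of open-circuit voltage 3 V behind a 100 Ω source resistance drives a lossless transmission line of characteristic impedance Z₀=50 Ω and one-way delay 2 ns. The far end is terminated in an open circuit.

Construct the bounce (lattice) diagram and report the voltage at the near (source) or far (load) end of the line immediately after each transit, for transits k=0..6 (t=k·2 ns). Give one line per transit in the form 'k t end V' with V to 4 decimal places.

Γ_L=1.000000, Γ_S=0.333333; launch V₁=3·50/150=1.000000
k=0 src: V=1.0000
k=1 load: inc=1.000000, refl=1.000000·1.000000=1.0000; V=0.000000+1.000000+1.000000=2.0000
k=2 src: inc=1.000000, refl=1.000000·0.333333=0.3333; V=1.000000+1.000000+0.333333=2.3333
k=3 load: inc=0.333333, refl=0.333333·1.000000=0.3333; V=2.000000+0.333333+0.333333=2.6667
k=4 src: inc=0.333333, refl=0.333333·0.333333=0.1111; V=2.333333+0.333333+0.111111=2.7778
k=5 load: inc=0.111111, refl=0.111111·1.000000=0.1111; V=2.666667+0.111111+0.111111=2.8889
k=6 src: inc=0.111111, refl=0.111111·0.333333=0.0370; V=2.777778+0.111111+0.037037=2.9259

0 0 source 1.0000
1 2 load 2.0000
2 4 source 2.3333
3 6 load 2.6667
4 8 source 2.7778
5 10 load 2.8889
6 12 source 2.9259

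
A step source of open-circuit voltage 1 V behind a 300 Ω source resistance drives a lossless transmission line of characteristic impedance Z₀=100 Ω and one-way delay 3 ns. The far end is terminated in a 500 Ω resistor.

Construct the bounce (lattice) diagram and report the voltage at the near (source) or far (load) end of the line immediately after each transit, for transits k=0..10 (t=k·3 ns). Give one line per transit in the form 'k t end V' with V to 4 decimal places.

Γ_L=0.666667, Γ_S=0.500000; launch V₁=1·100/400=0.250000
k=0 src: V=0.2500
k=1 load: inc=0.250000, refl=0.250000·0.666667=0.1667; V=0.000000+0.250000+0.166667=0.4167
k=2 src: inc=0.166667, refl=0.166667·0.500000=0.0833; V=0.250000+0.166667+0.083333=0.5000
k=3 load: inc=0.083333, refl=0.083333·0.666667=0.0556; V=0.416667+0.083333+0.055556=0.5556
k=4 src: inc=0.055556, refl=0.055556·0.500000=0.0278; V=0.500000+0.055556+0.027778=0.5833
k=5 load: inc=0.027778, refl=0.027778·0.666667=0.0185; V=0.555556+0.027778+0.018519=0.6019
k=6 src: inc=0.018519, refl=0.018519·0.500000=0.0093; V=0.583333+0.018519+0.009259=0.6111
k=7 load: inc=0.009259, refl=0.009259·0.666667=0.0062; V=0.601852+0.009259+0.006173=0.6173
k=8 src: inc=0.006173, refl=0.006173·0.500000=0.0031; V=0.611111+0.006173+0.003086=0.6204
k=9 load: inc=0.003086, refl=0.003086·0.666667=0.0021; V=0.617284+0.003086+0.002058=0.6224
k=10 src: inc=0.002058, refl=0.002058·0.500000=0.0010; V=0.620370+0.002058+0.001029=0.6235

0 0 source 0.2500
1 3 load 0.4167
2 6 source 0.5000
3 9 load 0.5556
4 12 source 0.5833
5 15 load 0.6019
6 18 source 0.6111
7 21 load 0.6173
8 24 source 0.6204
9 27 load 0.6224
10 30 source 0.6235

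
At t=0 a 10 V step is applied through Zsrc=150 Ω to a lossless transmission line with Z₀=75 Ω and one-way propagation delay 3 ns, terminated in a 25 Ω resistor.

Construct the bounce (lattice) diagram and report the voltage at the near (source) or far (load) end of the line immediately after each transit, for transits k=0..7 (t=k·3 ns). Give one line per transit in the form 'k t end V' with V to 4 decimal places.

0 0 source 3.3333
1 3 load 1.6667
2 6 source 1.1111
3 9 load 1.3889
4 12 source 1.4815
5 15 load 1.4352
6 18 source 1.4198
7 21 load 1.4275

Γ_L=-0.500000, Γ_S=0.333333; launch V₁=10·75/225=3.333333
k=0 src: V=3.3333
k=1 load: inc=3.333333, refl=3.333333·-0.500000=-1.6667; V=0.000000+3.333333+-1.666667=1.6667
k=2 src: inc=-1.666667, refl=-1.666667·0.333333=-0.5556; V=3.333333+-1.666667+-0.555556=1.1111
k=3 load: inc=-0.555556, refl=-0.555556·-0.500000=0.2778; V=1.666667+-0.555556+0.277778=1.3889
k=4 src: inc=0.277778, refl=0.277778·0.333333=0.0926; V=1.111111+0.277778+0.092593=1.4815
k=5 load: inc=0.092593, refl=0.092593·-0.500000=-0.0463; V=1.388889+0.092593+-0.046296=1.4352
k=6 src: inc=-0.046296, refl=-0.046296·0.333333=-0.0154; V=1.481481+-0.046296+-0.015432=1.4198
k=7 load: inc=-0.015432, refl=-0.015432·-0.500000=0.0077; V=1.435185+-0.015432+0.007716=1.4275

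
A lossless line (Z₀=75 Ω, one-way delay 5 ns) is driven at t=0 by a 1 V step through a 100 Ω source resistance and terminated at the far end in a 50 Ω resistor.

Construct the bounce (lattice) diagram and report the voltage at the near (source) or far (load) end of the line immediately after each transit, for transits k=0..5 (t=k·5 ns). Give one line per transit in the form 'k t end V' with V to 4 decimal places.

Γ_L=-0.200000, Γ_S=0.142857; launch V₁=1·75/175=0.428571
k=0 src: V=0.4286
k=1 load: inc=0.428571, refl=0.428571·-0.200000=-0.0857; V=0.000000+0.428571+-0.085714=0.3429
k=2 src: inc=-0.085714, refl=-0.085714·0.142857=-0.0122; V=0.428571+-0.085714+-0.012245=0.3306
k=3 load: inc=-0.012245, refl=-0.012245·-0.200000=0.0024; V=0.342857+-0.012245+0.002449=0.3331
k=4 src: inc=0.002449, refl=0.002449·0.142857=0.0003; V=0.330612+0.002449+0.000350=0.3334
k=5 load: inc=0.000350, refl=0.000350·-0.200000=-0.0001; V=0.333061+0.000350+-0.000070=0.3333

0 0 source 0.4286
1 5 load 0.3429
2 10 source 0.3306
3 15 load 0.3331
4 20 source 0.3334
5 25 load 0.3333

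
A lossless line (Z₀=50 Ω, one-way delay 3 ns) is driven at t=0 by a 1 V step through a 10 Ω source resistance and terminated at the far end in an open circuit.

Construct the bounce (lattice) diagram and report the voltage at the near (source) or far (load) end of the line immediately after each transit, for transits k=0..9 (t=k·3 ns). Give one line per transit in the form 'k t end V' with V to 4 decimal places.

0 0 source 0.8333
1 3 load 1.6667
2 6 source 1.1111
3 9 load 0.5556
4 12 source 0.9259
5 15 load 1.2963
6 18 source 1.0494
7 21 load 0.8025
8 24 source 0.9671
9 27 load 1.1317

Γ_L=1.000000, Γ_S=-0.666667; launch V₁=1·50/60=0.833333
k=0 src: V=0.8333
k=1 load: inc=0.833333, refl=0.833333·1.000000=0.8333; V=0.000000+0.833333+0.833333=1.6667
k=2 src: inc=0.833333, refl=0.833333·-0.666667=-0.5556; V=0.833333+0.833333+-0.555556=1.1111
k=3 load: inc=-0.555556, refl=-0.555556·1.000000=-0.5556; V=1.666667+-0.555556+-0.555556=0.5556
k=4 src: inc=-0.555556, refl=-0.555556·-0.666667=0.3704; V=1.111111+-0.555556+0.370370=0.9259
k=5 load: inc=0.370370, refl=0.370370·1.000000=0.3704; V=0.555556+0.370370+0.370370=1.2963
k=6 src: inc=0.370370, refl=0.370370·-0.666667=-0.2469; V=0.925926+0.370370+-0.246914=1.0494
k=7 load: inc=-0.246914, refl=-0.246914·1.000000=-0.2469; V=1.296296+-0.246914+-0.246914=0.8025
k=8 src: inc=-0.246914, refl=-0.246914·-0.666667=0.1646; V=1.049383+-0.246914+0.164609=0.9671
k=9 load: inc=0.164609, refl=0.164609·1.000000=0.1646; V=0.802469+0.164609+0.164609=1.1317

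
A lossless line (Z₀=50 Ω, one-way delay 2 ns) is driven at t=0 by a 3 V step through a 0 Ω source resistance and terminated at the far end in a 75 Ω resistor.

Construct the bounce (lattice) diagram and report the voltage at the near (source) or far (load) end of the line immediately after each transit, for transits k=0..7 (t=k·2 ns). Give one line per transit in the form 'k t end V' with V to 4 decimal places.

0 0 source 3.0000
1 2 load 3.6000
2 4 source 3.0000
3 6 load 2.8800
4 8 source 3.0000
5 10 load 3.0240
6 12 source 3.0000
7 14 load 2.9952

Γ_L=0.200000, Γ_S=-1.000000; launch V₁=3·50/50=3.000000
k=0 src: V=3.0000
k=1 load: inc=3.000000, refl=3.000000·0.200000=0.6000; V=0.000000+3.000000+0.600000=3.6000
k=2 src: inc=0.600000, refl=0.600000·-1.000000=-0.6000; V=3.000000+0.600000+-0.600000=3.0000
k=3 load: inc=-0.600000, refl=-0.600000·0.200000=-0.1200; V=3.600000+-0.600000+-0.120000=2.8800
k=4 src: inc=-0.120000, refl=-0.120000·-1.000000=0.1200; V=3.000000+-0.120000+0.120000=3.0000
k=5 load: inc=0.120000, refl=0.120000·0.200000=0.0240; V=2.880000+0.120000+0.024000=3.0240
k=6 src: inc=0.024000, refl=0.024000·-1.000000=-0.0240; V=3.000000+0.024000+-0.024000=3.0000
k=7 load: inc=-0.024000, refl=-0.024000·0.200000=-0.0048; V=3.024000+-0.024000+-0.004800=2.9952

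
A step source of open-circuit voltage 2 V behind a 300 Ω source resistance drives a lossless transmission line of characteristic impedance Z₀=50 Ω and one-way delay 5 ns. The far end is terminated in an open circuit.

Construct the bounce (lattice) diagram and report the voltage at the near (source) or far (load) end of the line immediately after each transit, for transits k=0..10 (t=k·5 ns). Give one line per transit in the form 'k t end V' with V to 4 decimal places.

0 0 source 0.2857
1 5 load 0.5714
2 10 source 0.7755
3 15 load 0.9796
4 20 source 1.1254
5 25 load 1.2711
6 30 source 1.3753
7 35 load 1.4794
8 40 source 1.5538
9 45 load 1.6281
10 50 source 1.6813

Γ_L=1.000000, Γ_S=0.714286; launch V₁=2·50/350=0.285714
k=0 src: V=0.2857
k=1 load: inc=0.285714, refl=0.285714·1.000000=0.2857; V=0.000000+0.285714+0.285714=0.5714
k=2 src: inc=0.285714, refl=0.285714·0.714286=0.2041; V=0.285714+0.285714+0.204082=0.7755
k=3 load: inc=0.204082, refl=0.204082·1.000000=0.2041; V=0.571429+0.204082+0.204082=0.9796
k=4 src: inc=0.204082, refl=0.204082·0.714286=0.1458; V=0.775510+0.204082+0.145773=1.1254
k=5 load: inc=0.145773, refl=0.145773·1.000000=0.1458; V=0.979592+0.145773+0.145773=1.2711
k=6 src: inc=0.145773, refl=0.145773·0.714286=0.1041; V=1.125364+0.145773+0.104123=1.3753
k=7 load: inc=0.104123, refl=0.104123·1.000000=0.1041; V=1.271137+0.104123+0.104123=1.4794
k=8 src: inc=0.104123, refl=0.104123·0.714286=0.0744; V=1.375260+0.104123+0.074374=1.5538
k=9 load: inc=0.074374, refl=0.074374·1.000000=0.0744; V=1.479384+0.074374+0.074374=1.6281
k=10 src: inc=0.074374, refl=0.074374·0.714286=0.0531; V=1.553757+0.074374+0.053124=1.6813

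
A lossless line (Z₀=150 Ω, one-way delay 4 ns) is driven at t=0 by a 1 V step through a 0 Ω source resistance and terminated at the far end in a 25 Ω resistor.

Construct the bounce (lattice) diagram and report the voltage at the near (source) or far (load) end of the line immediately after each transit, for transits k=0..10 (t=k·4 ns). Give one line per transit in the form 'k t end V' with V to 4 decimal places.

0 0 source 1.0000
1 4 load 0.2857
2 8 source 1.0000
3 12 load 0.4898
4 16 source 1.0000
5 20 load 0.6356
6 24 source 1.0000
7 28 load 0.7397
8 32 source 1.0000
9 36 load 0.8141
10 40 source 1.0000

Γ_L=-0.714286, Γ_S=-1.000000; launch V₁=1·150/150=1.000000
k=0 src: V=1.0000
k=1 load: inc=1.000000, refl=1.000000·-0.714286=-0.7143; V=0.000000+1.000000+-0.714286=0.2857
k=2 src: inc=-0.714286, refl=-0.714286·-1.000000=0.7143; V=1.000000+-0.714286+0.714286=1.0000
k=3 load: inc=0.714286, refl=0.714286·-0.714286=-0.5102; V=0.285714+0.714286+-0.510204=0.4898
k=4 src: inc=-0.510204, refl=-0.510204·-1.000000=0.5102; V=1.000000+-0.510204+0.510204=1.0000
k=5 load: inc=0.510204, refl=0.510204·-0.714286=-0.3644; V=0.489796+0.510204+-0.364431=0.6356
k=6 src: inc=-0.364431, refl=-0.364431·-1.000000=0.3644; V=1.000000+-0.364431+0.364431=1.0000
k=7 load: inc=0.364431, refl=0.364431·-0.714286=-0.2603; V=0.635569+0.364431+-0.260308=0.7397
k=8 src: inc=-0.260308, refl=-0.260308·-1.000000=0.2603; V=1.000000+-0.260308+0.260308=1.0000
k=9 load: inc=0.260308, refl=0.260308·-0.714286=-0.1859; V=0.739692+0.260308+-0.185934=0.8141
k=10 src: inc=-0.185934, refl=-0.185934·-1.000000=0.1859; V=1.000000+-0.185934+0.185934=1.0000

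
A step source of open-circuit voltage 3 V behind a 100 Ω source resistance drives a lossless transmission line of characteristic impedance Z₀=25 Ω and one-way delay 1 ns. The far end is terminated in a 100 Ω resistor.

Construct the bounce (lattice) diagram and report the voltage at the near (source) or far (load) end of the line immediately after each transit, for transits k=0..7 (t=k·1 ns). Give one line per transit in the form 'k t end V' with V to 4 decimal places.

Γ_L=0.600000, Γ_S=0.600000; launch V₁=3·25/125=0.600000
k=0 src: V=0.6000
k=1 load: inc=0.600000, refl=0.600000·0.600000=0.3600; V=0.000000+0.600000+0.360000=0.9600
k=2 src: inc=0.360000, refl=0.360000·0.600000=0.2160; V=0.600000+0.360000+0.216000=1.1760
k=3 load: inc=0.216000, refl=0.216000·0.600000=0.1296; V=0.960000+0.216000+0.129600=1.3056
k=4 src: inc=0.129600, refl=0.129600·0.600000=0.0778; V=1.176000+0.129600+0.077760=1.3834
k=5 load: inc=0.077760, refl=0.077760·0.600000=0.0467; V=1.305600+0.077760+0.046656=1.4300
k=6 src: inc=0.046656, refl=0.046656·0.600000=0.0280; V=1.383360+0.046656+0.027994=1.4580
k=7 load: inc=0.027994, refl=0.027994·0.600000=0.0168; V=1.430016+0.027994+0.016796=1.4748

0 0 source 0.6000
1 1 load 0.9600
2 2 source 1.1760
3 3 load 1.3056
4 4 source 1.3834
5 5 load 1.4300
6 6 source 1.4580
7 7 load 1.4748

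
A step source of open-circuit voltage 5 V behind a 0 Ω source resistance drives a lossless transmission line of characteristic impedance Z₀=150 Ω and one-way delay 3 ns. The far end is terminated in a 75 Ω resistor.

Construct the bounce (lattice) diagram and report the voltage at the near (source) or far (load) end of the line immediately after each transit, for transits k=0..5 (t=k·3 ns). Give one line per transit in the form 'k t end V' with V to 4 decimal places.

Γ_L=-0.333333, Γ_S=-1.000000; launch V₁=5·150/150=5.000000
k=0 src: V=5.0000
k=1 load: inc=5.000000, refl=5.000000·-0.333333=-1.6667; V=0.000000+5.000000+-1.666667=3.3333
k=2 src: inc=-1.666667, refl=-1.666667·-1.000000=1.6667; V=5.000000+-1.666667+1.666667=5.0000
k=3 load: inc=1.666667, refl=1.666667·-0.333333=-0.5556; V=3.333333+1.666667+-0.555556=4.4444
k=4 src: inc=-0.555556, refl=-0.555556·-1.000000=0.5556; V=5.000000+-0.555556+0.555556=5.0000
k=5 load: inc=0.555556, refl=0.555556·-0.333333=-0.1852; V=4.444444+0.555556+-0.185185=4.8148

0 0 source 5.0000
1 3 load 3.3333
2 6 source 5.0000
3 9 load 4.4444
4 12 source 5.0000
5 15 load 4.8148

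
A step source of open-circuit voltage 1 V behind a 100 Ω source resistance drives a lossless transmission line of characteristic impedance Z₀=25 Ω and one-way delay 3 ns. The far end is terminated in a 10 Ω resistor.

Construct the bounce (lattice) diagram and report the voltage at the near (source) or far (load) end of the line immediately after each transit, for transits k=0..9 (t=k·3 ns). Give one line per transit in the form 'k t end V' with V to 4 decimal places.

Γ_L=-0.428571, Γ_S=0.600000; launch V₁=1·25/125=0.200000
k=0 src: V=0.2000
k=1 load: inc=0.200000, refl=0.200000·-0.428571=-0.0857; V=0.000000+0.200000+-0.085714=0.1143
k=2 src: inc=-0.085714, refl=-0.085714·0.600000=-0.0514; V=0.200000+-0.085714+-0.051429=0.0629
k=3 load: inc=-0.051429, refl=-0.051429·-0.428571=0.0220; V=0.114286+-0.051429+0.022041=0.0849
k=4 src: inc=0.022041, refl=0.022041·0.600000=0.0132; V=0.062857+0.022041+0.013224=0.0981
k=5 load: inc=0.013224, refl=0.013224·-0.428571=-0.0057; V=0.084898+0.013224+-0.005668=0.0925
k=6 src: inc=-0.005668, refl=-0.005668·0.600000=-0.0034; V=0.098122+-0.005668+-0.003401=0.0891
k=7 load: inc=-0.003401, refl=-0.003401·-0.428571=0.0015; V=0.092455+-0.003401+0.001457=0.0905
k=8 src: inc=0.001457, refl=0.001457·0.600000=0.0009; V=0.089054+0.001457+0.000874=0.0914
k=9 load: inc=0.000874, refl=0.000874·-0.428571=-0.0004; V=0.090512+0.000874+-0.000375=0.0910

0 0 source 0.2000
1 3 load 0.1143
2 6 source 0.0629
3 9 load 0.0849
4 12 source 0.0981
5 15 load 0.0925
6 18 source 0.0891
7 21 load 0.0905
8 24 source 0.0914
9 27 load 0.0910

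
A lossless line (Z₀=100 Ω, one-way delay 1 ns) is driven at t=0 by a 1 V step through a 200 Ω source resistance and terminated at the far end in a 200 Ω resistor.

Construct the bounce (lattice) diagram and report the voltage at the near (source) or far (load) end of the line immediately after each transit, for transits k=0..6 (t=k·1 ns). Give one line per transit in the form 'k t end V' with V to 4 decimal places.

Γ_L=0.333333, Γ_S=0.333333; launch V₁=1·100/300=0.333333
k=0 src: V=0.3333
k=1 load: inc=0.333333, refl=0.333333·0.333333=0.1111; V=0.000000+0.333333+0.111111=0.4444
k=2 src: inc=0.111111, refl=0.111111·0.333333=0.0370; V=0.333333+0.111111+0.037037=0.4815
k=3 load: inc=0.037037, refl=0.037037·0.333333=0.0123; V=0.444444+0.037037+0.012346=0.4938
k=4 src: inc=0.012346, refl=0.012346·0.333333=0.0041; V=0.481481+0.012346+0.004115=0.4979
k=5 load: inc=0.004115, refl=0.004115·0.333333=0.0014; V=0.493827+0.004115+0.001372=0.4993
k=6 src: inc=0.001372, refl=0.001372·0.333333=0.0005; V=0.497942+0.001372+0.000457=0.4998

0 0 source 0.3333
1 1 load 0.4444
2 2 source 0.4815
3 3 load 0.4938
4 4 source 0.4979
5 5 load 0.4993
6 6 source 0.4998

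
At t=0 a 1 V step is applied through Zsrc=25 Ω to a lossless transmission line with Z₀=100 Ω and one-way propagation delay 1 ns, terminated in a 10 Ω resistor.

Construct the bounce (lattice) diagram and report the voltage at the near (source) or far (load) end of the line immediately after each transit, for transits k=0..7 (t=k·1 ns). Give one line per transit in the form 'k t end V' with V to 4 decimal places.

Γ_L=-0.818182, Γ_S=-0.600000; launch V₁=1·100/125=0.800000
k=0 src: V=0.8000
k=1 load: inc=0.800000, refl=0.800000·-0.818182=-0.6545; V=0.000000+0.800000+-0.654545=0.1455
k=2 src: inc=-0.654545, refl=-0.654545·-0.600000=0.3927; V=0.800000+-0.654545+0.392727=0.5382
k=3 load: inc=0.392727, refl=0.392727·-0.818182=-0.3213; V=0.145455+0.392727+-0.321322=0.2169
k=4 src: inc=-0.321322, refl=-0.321322·-0.600000=0.1928; V=0.538182+-0.321322+0.192793=0.4097
k=5 load: inc=0.192793, refl=0.192793·-0.818182=-0.1577; V=0.216860+0.192793+-0.157740=0.2519
k=6 src: inc=-0.157740, refl=-0.157740·-0.600000=0.0946; V=0.409653+-0.157740+0.094644=0.3466
k=7 load: inc=0.094644, refl=0.094644·-0.818182=-0.0774; V=0.251913+0.094644+-0.077436=0.2691

0 0 source 0.8000
1 1 load 0.1455
2 2 source 0.5382
3 3 load 0.2169
4 4 source 0.4097
5 5 load 0.2519
6 6 source 0.3466
7 7 load 0.2691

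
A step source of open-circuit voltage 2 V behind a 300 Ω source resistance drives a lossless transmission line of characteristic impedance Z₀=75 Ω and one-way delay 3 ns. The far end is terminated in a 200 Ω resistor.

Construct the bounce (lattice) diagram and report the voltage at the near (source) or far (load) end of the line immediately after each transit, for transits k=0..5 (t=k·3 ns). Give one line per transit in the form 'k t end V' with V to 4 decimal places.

Γ_L=0.454545, Γ_S=0.600000; launch V₁=2·75/375=0.400000
k=0 src: V=0.4000
k=1 load: inc=0.400000, refl=0.400000·0.454545=0.1818; V=0.000000+0.400000+0.181818=0.5818
k=2 src: inc=0.181818, refl=0.181818·0.600000=0.1091; V=0.400000+0.181818+0.109091=0.6909
k=3 load: inc=0.109091, refl=0.109091·0.454545=0.0496; V=0.581818+0.109091+0.049587=0.7405
k=4 src: inc=0.049587, refl=0.049587·0.600000=0.0298; V=0.690909+0.049587+0.029752=0.7702
k=5 load: inc=0.029752, refl=0.029752·0.454545=0.0135; V=0.740496+0.029752+0.013524=0.7838

0 0 source 0.4000
1 3 load 0.5818
2 6 source 0.6909
3 9 load 0.7405
4 12 source 0.7702
5 15 load 0.7838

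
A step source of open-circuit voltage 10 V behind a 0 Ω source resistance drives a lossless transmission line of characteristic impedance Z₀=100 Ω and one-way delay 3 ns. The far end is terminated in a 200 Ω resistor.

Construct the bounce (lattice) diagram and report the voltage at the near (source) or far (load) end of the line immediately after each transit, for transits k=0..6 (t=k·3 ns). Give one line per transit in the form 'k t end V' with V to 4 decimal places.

Γ_L=0.333333, Γ_S=-1.000000; launch V₁=10·100/100=10.000000
k=0 src: V=10.0000
k=1 load: inc=10.000000, refl=10.000000·0.333333=3.3333; V=0.000000+10.000000+3.333333=13.3333
k=2 src: inc=3.333333, refl=3.333333·-1.000000=-3.3333; V=10.000000+3.333333+-3.333333=10.0000
k=3 load: inc=-3.333333, refl=-3.333333·0.333333=-1.1111; V=13.333333+-3.333333+-1.111111=8.8889
k=4 src: inc=-1.111111, refl=-1.111111·-1.000000=1.1111; V=10.000000+-1.111111+1.111111=10.0000
k=5 load: inc=1.111111, refl=1.111111·0.333333=0.3704; V=8.888889+1.111111+0.370370=10.3704
k=6 src: inc=0.370370, refl=0.370370·-1.000000=-0.3704; V=10.000000+0.370370+-0.370370=10.0000

0 0 source 10.0000
1 3 load 13.3333
2 6 source 10.0000
3 9 load 8.8889
4 12 source 10.0000
5 15 load 10.3704
6 18 source 10.0000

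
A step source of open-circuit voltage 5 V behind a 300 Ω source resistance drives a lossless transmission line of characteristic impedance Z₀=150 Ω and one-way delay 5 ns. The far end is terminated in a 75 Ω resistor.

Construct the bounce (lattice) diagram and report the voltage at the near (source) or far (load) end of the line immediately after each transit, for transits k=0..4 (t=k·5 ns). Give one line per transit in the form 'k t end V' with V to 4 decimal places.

Γ_L=-0.333333, Γ_S=0.333333; launch V₁=5·150/450=1.666667
k=0 src: V=1.6667
k=1 load: inc=1.666667, refl=1.666667·-0.333333=-0.5556; V=0.000000+1.666667+-0.555556=1.1111
k=2 src: inc=-0.555556, refl=-0.555556·0.333333=-0.1852; V=1.666667+-0.555556+-0.185185=0.9259
k=3 load: inc=-0.185185, refl=-0.185185·-0.333333=0.0617; V=1.111111+-0.185185+0.061728=0.9877
k=4 src: inc=0.061728, refl=0.061728·0.333333=0.0206; V=0.925926+0.061728+0.020576=1.0082

0 0 source 1.6667
1 5 load 1.1111
2 10 source 0.9259
3 15 load 0.9877
4 20 source 1.0082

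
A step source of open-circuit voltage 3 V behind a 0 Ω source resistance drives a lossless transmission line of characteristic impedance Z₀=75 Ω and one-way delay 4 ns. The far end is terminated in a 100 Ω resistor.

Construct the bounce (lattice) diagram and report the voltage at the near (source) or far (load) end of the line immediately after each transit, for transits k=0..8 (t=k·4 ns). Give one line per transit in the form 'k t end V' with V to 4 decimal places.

Γ_L=0.142857, Γ_S=-1.000000; launch V₁=3·75/75=3.000000
k=0 src: V=3.0000
k=1 load: inc=3.000000, refl=3.000000·0.142857=0.4286; V=0.000000+3.000000+0.428571=3.4286
k=2 src: inc=0.428571, refl=0.428571·-1.000000=-0.4286; V=3.000000+0.428571+-0.428571=3.0000
k=3 load: inc=-0.428571, refl=-0.428571·0.142857=-0.0612; V=3.428571+-0.428571+-0.061224=2.9388
k=4 src: inc=-0.061224, refl=-0.061224·-1.000000=0.0612; V=3.000000+-0.061224+0.061224=3.0000
k=5 load: inc=0.061224, refl=0.061224·0.142857=0.0087; V=2.938776+0.061224+0.008746=3.0087
k=6 src: inc=0.008746, refl=0.008746·-1.000000=-0.0087; V=3.000000+0.008746+-0.008746=3.0000
k=7 load: inc=-0.008746, refl=-0.008746·0.142857=-0.0012; V=3.008746+-0.008746+-0.001249=2.9988
k=8 src: inc=-0.001249, refl=-0.001249·-1.000000=0.0012; V=3.000000+-0.001249+0.001249=3.0000

0 0 source 3.0000
1 4 load 3.4286
2 8 source 3.0000
3 12 load 2.9388
4 16 source 3.0000
5 20 load 3.0087
6 24 source 3.0000
7 28 load 2.9988
8 32 source 3.0000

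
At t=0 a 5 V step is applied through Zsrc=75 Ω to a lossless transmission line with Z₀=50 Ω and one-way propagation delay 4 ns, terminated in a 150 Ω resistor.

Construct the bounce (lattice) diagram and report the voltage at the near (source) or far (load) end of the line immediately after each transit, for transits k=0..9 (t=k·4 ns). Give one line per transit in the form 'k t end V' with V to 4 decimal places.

0 0 source 2.0000
1 4 load 3.0000
2 8 source 3.2000
3 12 load 3.3000
4 16 source 3.3200
5 20 load 3.3300
6 24 source 3.3320
7 28 load 3.3330
8 32 source 3.3332
9 36 load 3.3333

Γ_L=0.500000, Γ_S=0.200000; launch V₁=5·50/125=2.000000
k=0 src: V=2.0000
k=1 load: inc=2.000000, refl=2.000000·0.500000=1.0000; V=0.000000+2.000000+1.000000=3.0000
k=2 src: inc=1.000000, refl=1.000000·0.200000=0.2000; V=2.000000+1.000000+0.200000=3.2000
k=3 load: inc=0.200000, refl=0.200000·0.500000=0.1000; V=3.000000+0.200000+0.100000=3.3000
k=4 src: inc=0.100000, refl=0.100000·0.200000=0.0200; V=3.200000+0.100000+0.020000=3.3200
k=5 load: inc=0.020000, refl=0.020000·0.500000=0.0100; V=3.300000+0.020000+0.010000=3.3300
k=6 src: inc=0.010000, refl=0.010000·0.200000=0.0020; V=3.320000+0.010000+0.002000=3.3320
k=7 load: inc=0.002000, refl=0.002000·0.500000=0.0010; V=3.330000+0.002000+0.001000=3.3330
k=8 src: inc=0.001000, refl=0.001000·0.200000=0.0002; V=3.332000+0.001000+0.000200=3.3332
k=9 load: inc=0.000200, refl=0.000200·0.500000=0.0001; V=3.333000+0.000200+0.000100=3.3333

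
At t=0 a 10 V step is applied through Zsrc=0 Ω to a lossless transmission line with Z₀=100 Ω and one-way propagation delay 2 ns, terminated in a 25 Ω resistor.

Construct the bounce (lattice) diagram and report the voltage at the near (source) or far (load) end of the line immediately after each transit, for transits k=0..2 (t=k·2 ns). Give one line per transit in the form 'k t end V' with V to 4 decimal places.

Γ_L=-0.600000, Γ_S=-1.000000; launch V₁=10·100/100=10.000000
k=0 src: V=10.0000
k=1 load: inc=10.000000, refl=10.000000·-0.600000=-6.0000; V=0.000000+10.000000+-6.000000=4.0000
k=2 src: inc=-6.000000, refl=-6.000000·-1.000000=6.0000; V=10.000000+-6.000000+6.000000=10.0000

0 0 source 10.0000
1 2 load 4.0000
2 4 source 10.0000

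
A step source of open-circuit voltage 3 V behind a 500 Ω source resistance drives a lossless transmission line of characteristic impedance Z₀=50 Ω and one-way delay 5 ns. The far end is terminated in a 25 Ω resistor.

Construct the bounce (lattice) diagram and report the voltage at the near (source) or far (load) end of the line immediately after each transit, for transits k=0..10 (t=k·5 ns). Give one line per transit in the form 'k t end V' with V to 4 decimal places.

0 0 source 0.2727
1 5 load 0.1818
2 10 source 0.1074
3 15 load 0.1322
4 20 source 0.1525
5 25 load 0.1458
6 30 source 0.1402
7 35 load 0.1421
8 40 source 0.1436
9 45 load 0.1431
10 50 source 0.1427

Γ_L=-0.333333, Γ_S=0.818182; launch V₁=3·50/550=0.272727
k=0 src: V=0.2727
k=1 load: inc=0.272727, refl=0.272727·-0.333333=-0.0909; V=0.000000+0.272727+-0.090909=0.1818
k=2 src: inc=-0.090909, refl=-0.090909·0.818182=-0.0744; V=0.272727+-0.090909+-0.074380=0.1074
k=3 load: inc=-0.074380, refl=-0.074380·-0.333333=0.0248; V=0.181818+-0.074380+0.024793=0.1322
k=4 src: inc=0.024793, refl=0.024793·0.818182=0.0203; V=0.107438+0.024793+0.020285=0.1525
k=5 load: inc=0.020285, refl=0.020285·-0.333333=-0.0068; V=0.132231+0.020285+-0.006762=0.1458
k=6 src: inc=-0.006762, refl=-0.006762·0.818182=-0.0055; V=0.152517+-0.006762+-0.005532=0.1402
k=7 load: inc=-0.005532, refl=-0.005532·-0.333333=0.0018; V=0.145755+-0.005532+0.001844=0.1421
k=8 src: inc=0.001844, refl=0.001844·0.818182=0.0015; V=0.140223+0.001844+0.001509=0.1436
k=9 load: inc=0.001509, refl=0.001509·-0.333333=-0.0005; V=0.142067+0.001509+-0.000503=0.1431
k=10 src: inc=-0.000503, refl=-0.000503·0.818182=-0.0004; V=0.143576+-0.000503+-0.000412=0.1427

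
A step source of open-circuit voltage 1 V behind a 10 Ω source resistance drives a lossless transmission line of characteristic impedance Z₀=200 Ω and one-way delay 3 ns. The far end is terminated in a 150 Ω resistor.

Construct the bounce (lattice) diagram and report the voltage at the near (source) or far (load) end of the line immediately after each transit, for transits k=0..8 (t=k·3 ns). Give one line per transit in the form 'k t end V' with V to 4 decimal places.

Γ_L=-0.142857, Γ_S=-0.904762; launch V₁=1·200/210=0.952381
k=0 src: V=0.9524
k=1 load: inc=0.952381, refl=0.952381·-0.142857=-0.1361; V=0.000000+0.952381+-0.136054=0.8163
k=2 src: inc=-0.136054, refl=-0.136054·-0.904762=0.1231; V=0.952381+-0.136054+0.123097=0.9394
k=3 load: inc=0.123097, refl=0.123097·-0.142857=-0.0176; V=0.816327+0.123097+-0.017585=0.9218
k=4 src: inc=-0.017585, refl=-0.017585·-0.904762=0.0159; V=0.939423+-0.017585+0.015910=0.9377
k=5 load: inc=0.015910, refl=0.015910·-0.142857=-0.0023; V=0.921838+0.015910+-0.002273=0.9355
k=6 src: inc=-0.002273, refl=-0.002273·-0.904762=0.0021; V=0.937749+-0.002273+0.002056=0.9375
k=7 load: inc=0.002056, refl=0.002056·-0.142857=-0.0003; V=0.935476+0.002056+-0.000294=0.9372
k=8 src: inc=-0.000294, refl=-0.000294·-0.904762=0.0003; V=0.937532+-0.000294+0.000266=0.9375

0 0 source 0.9524
1 3 load 0.8163
2 6 source 0.9394
3 9 load 0.9218
4 12 source 0.9377
5 15 load 0.9355
6 18 source 0.9375
7 21 load 0.9372
8 24 source 0.9375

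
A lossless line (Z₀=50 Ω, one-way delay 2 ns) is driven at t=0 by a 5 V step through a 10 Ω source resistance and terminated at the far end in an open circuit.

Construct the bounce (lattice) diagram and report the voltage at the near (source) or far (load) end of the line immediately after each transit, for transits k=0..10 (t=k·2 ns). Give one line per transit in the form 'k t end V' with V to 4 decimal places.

Γ_L=1.000000, Γ_S=-0.666667; launch V₁=5·50/60=4.166667
k=0 src: V=4.1667
k=1 load: inc=4.166667, refl=4.166667·1.000000=4.1667; V=0.000000+4.166667+4.166667=8.3333
k=2 src: inc=4.166667, refl=4.166667·-0.666667=-2.7778; V=4.166667+4.166667+-2.777778=5.5556
k=3 load: inc=-2.777778, refl=-2.777778·1.000000=-2.7778; V=8.333333+-2.777778+-2.777778=2.7778
k=4 src: inc=-2.777778, refl=-2.777778·-0.666667=1.8519; V=5.555556+-2.777778+1.851852=4.6296
k=5 load: inc=1.851852, refl=1.851852·1.000000=1.8519; V=2.777778+1.851852+1.851852=6.4815
k=6 src: inc=1.851852, refl=1.851852·-0.666667=-1.2346; V=4.629630+1.851852+-1.234568=5.2469
k=7 load: inc=-1.234568, refl=-1.234568·1.000000=-1.2346; V=6.481481+-1.234568+-1.234568=4.0123
k=8 src: inc=-1.234568, refl=-1.234568·-0.666667=0.8230; V=5.246914+-1.234568+0.823045=4.8354
k=9 load: inc=0.823045, refl=0.823045·1.000000=0.8230; V=4.012346+0.823045+0.823045=5.6584
k=10 src: inc=0.823045, refl=0.823045·-0.666667=-0.5487; V=4.835391+0.823045+-0.548697=5.1097

0 0 source 4.1667
1 2 load 8.3333
2 4 source 5.5556
3 6 load 2.7778
4 8 source 4.6296
5 10 load 6.4815
6 12 source 5.2469
7 14 load 4.0123
8 16 source 4.8354
9 18 load 5.6584
10 20 source 5.1097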